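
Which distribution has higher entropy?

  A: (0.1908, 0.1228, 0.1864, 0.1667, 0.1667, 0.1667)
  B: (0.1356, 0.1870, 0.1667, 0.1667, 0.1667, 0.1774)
B

Both distributions are close to uniform, making this a harder comparison.

H(A) = 2.5718 bits
H(B) = 2.5783 bits

The distribution closer to uniform has higher entropy.
Answer: B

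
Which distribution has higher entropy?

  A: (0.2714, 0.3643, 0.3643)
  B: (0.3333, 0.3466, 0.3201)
B

Both distributions are close to uniform, making this a harder comparison.

H(A) = 1.5721 bits
H(B) = 1.5842 bits

The distribution closer to uniform has higher entropy.
Answer: B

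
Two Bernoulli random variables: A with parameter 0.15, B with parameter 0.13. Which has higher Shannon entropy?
A

For binary distributions, entropy is maximized at p=0.5 and decreases as p moves toward 0 or 1.

H(A) = H(0.15) = 0.6098 bits
H(B) = H(0.13) = 0.5574 bits

Distribution A (p=0.15) is closer to uniform (p=0.5), so it has higher entropy.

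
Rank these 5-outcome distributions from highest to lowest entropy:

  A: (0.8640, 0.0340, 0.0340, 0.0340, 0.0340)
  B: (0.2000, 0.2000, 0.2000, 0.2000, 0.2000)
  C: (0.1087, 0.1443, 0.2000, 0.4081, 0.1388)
B > C > A

Key insight: Entropy is maximized by uniform distributions and minimized by concentrated distributions.

- Uniform distributions have maximum entropy log₂(5) = 2.3219 bits
- The more "peaked" or concentrated a distribution, the lower its entropy

Entropies:
  H(A) = 0.8457 bits
  H(B) = 2.3219 bits
  H(C) = 2.1386 bits

Ranking: B > C > A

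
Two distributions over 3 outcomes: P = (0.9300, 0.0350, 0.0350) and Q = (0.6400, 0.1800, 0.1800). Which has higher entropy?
Q

P is highly concentrated on one outcome (93%), making it nearly deterministic. Q spreads its mass more evenly (max 64%). The more spread-out distribution has higher entropy: H(P) ≈ 0.436 bits, H(Q) ≈ 1.303 bits.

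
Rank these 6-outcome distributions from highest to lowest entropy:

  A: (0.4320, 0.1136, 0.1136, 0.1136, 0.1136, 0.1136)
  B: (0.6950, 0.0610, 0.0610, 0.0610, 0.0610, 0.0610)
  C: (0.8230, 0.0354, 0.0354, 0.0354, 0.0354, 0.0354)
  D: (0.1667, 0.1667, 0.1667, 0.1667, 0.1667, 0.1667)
D > A > B > C

Key insight: Entropy is maximized by uniform distributions and minimized by concentrated distributions.

Entropies:
  H(A) = 2.3055 bits
  H(B) = 1.5955 bits
  H(C) = 1.0845 bits
  H(D) = 2.5850 bits

Ranking: D > A > B > C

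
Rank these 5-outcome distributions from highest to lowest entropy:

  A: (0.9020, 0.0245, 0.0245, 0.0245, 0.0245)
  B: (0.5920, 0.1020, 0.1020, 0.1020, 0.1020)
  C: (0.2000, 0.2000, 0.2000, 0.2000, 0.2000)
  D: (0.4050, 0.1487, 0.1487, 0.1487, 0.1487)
C > D > B > A

Key insight: Entropy is maximized by uniform distributions and minimized by concentrated distributions.

Entropies:
  H(A) = 0.6586 bits
  H(B) = 1.7914 bits
  H(C) = 2.3219 bits
  H(D) = 2.1638 bits

Ranking: C > D > B > A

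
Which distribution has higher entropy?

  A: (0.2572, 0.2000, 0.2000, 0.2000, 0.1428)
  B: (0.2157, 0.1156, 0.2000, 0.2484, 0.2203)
A

Both distributions are close to uniform, making this a harder comparison.

H(A) = 2.2980 bits
H(B) = 2.2814 bits

The distribution closer to uniform has higher entropy.
Answer: A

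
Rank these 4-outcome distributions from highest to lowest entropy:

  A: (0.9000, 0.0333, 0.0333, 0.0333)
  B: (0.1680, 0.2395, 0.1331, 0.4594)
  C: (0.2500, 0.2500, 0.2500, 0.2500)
C > B > A

Key insight: Entropy is maximized by uniform distributions and minimized by concentrated distributions.

- Uniform distributions have maximum entropy log₂(4) = 2.0000 bits
- The more "peaked" or concentrated a distribution, the lower its entropy

Entropies:
  H(A) = 0.6275 bits
  H(B) = 1.8289 bits
  H(C) = 2.0000 bits

Ranking: C > B > A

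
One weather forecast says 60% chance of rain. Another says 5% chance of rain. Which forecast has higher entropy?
60% forecast

Treat each forecast as a Bernoulli distribution. Binary entropy is maximized at p=0.5 and falls off symmetrically toward 0 or 1. The 60% forecast is closer to 50%, so it is more uncertain. H(60%) ≈ 0.971 bits, H(5%) ≈ 0.286 bits.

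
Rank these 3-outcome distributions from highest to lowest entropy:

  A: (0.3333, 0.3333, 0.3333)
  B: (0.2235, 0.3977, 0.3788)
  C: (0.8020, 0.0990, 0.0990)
A > B > C

Key insight: Entropy is maximized by uniform distributions and minimized by concentrated distributions.

- Uniform distributions have maximum entropy log₂(3) = 1.5850 bits
- The more "peaked" or concentrated a distribution, the lower its entropy

Entropies:
  H(A) = 1.5850 bits
  H(B) = 1.5427 bits
  H(C) = 0.9159 bits

Ranking: A > B > C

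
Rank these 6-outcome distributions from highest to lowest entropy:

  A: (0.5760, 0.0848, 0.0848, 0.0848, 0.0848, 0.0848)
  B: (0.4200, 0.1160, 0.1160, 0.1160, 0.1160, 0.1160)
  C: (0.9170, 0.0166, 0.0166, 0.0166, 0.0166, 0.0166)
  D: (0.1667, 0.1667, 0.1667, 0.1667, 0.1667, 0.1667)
D > B > A > C

Key insight: Entropy is maximized by uniform distributions and minimized by concentrated distributions.

Entropies:
  H(A) = 1.9678 bits
  H(B) = 2.3282 bits
  H(C) = 0.6054 bits
  H(D) = 2.5850 bits

Ranking: D > B > A > C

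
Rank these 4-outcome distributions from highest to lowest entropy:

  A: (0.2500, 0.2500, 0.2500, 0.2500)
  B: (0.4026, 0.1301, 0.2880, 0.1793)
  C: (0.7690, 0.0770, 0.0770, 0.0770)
A > B > C

Key insight: Entropy is maximized by uniform distributions and minimized by concentrated distributions.

- Uniform distributions have maximum entropy log₂(4) = 2.0000 bits
- The more "peaked" or concentrated a distribution, the lower its entropy

Entropies:
  H(A) = 2.0000 bits
  H(B) = 1.8730 bits
  H(C) = 1.1459 bits

Ranking: A > B > C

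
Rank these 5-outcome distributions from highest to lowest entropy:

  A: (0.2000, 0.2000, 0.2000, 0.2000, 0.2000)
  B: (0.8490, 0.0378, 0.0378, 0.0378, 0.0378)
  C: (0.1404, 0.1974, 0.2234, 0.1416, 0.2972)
A > C > B

Key insight: Entropy is maximized by uniform distributions and minimized by concentrated distributions.

- Uniform distributions have maximum entropy log₂(5) = 2.3219 bits
- The more "peaked" or concentrated a distribution, the lower its entropy

Entropies:
  H(A) = 2.3219 bits
  H(B) = 0.9143 bits
  H(C) = 2.2624 bits

Ranking: A > C > B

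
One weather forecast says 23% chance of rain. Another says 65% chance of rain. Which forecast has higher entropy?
65% forecast

Treat each forecast as a Bernoulli distribution. Binary entropy is maximized at p=0.5 and falls off symmetrically toward 0 or 1. The 65% forecast is closer to 50%, so it is more uncertain. H(23%) ≈ 0.778 bits, H(65%) ≈ 0.934 bits.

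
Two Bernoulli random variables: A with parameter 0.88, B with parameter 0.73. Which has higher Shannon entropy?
B

For binary distributions, entropy is maximized at p=0.5 and decreases as p moves toward 0 or 1.

H(A) = H(0.88) = 0.5294 bits
H(B) = H(0.73) = 0.8415 bits

Distribution B (p=0.73) is closer to uniform (p=0.5), so it has higher entropy.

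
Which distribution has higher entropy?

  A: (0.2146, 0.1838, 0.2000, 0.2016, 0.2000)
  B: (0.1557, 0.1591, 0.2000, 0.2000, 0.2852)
A

Both distributions are close to uniform, making this a harder comparison.

H(A) = 2.3202 bits
H(B) = 2.2847 bits

The distribution closer to uniform has higher entropy.
Answer: A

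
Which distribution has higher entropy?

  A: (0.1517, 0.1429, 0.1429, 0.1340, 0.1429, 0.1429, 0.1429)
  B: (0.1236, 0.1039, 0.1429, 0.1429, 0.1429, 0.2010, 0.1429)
A

Both distributions are close to uniform, making this a harder comparison.

H(A) = 2.8066 bits
H(B) = 2.7818 bits

The distribution closer to uniform has higher entropy.
Answer: A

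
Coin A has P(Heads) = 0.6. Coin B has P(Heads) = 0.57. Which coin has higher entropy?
B

For binary distributions, entropy is maximized at p=0.5 and decreases as p moves toward 0 or 1.

H(A) = H(0.6) = 0.9710 bits
H(B) = H(0.57) = 0.9858 bits

Distribution B (p=0.57) is closer to uniform (p=0.5), so it has higher entropy.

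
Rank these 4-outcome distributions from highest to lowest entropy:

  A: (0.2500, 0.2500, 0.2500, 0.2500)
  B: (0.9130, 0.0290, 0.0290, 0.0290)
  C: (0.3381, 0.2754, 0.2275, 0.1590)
A > C > B

Key insight: Entropy is maximized by uniform distributions and minimized by concentrated distributions.

- Uniform distributions have maximum entropy log₂(4) = 2.0000 bits
- The more "peaked" or concentrated a distribution, the lower its entropy

Entropies:
  H(A) = 2.0000 bits
  H(B) = 0.5643 bits
  H(C) = 1.9490 bits

Ranking: A > C > B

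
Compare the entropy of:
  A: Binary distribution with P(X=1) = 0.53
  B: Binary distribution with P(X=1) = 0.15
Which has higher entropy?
A

For binary distributions, entropy is maximized at p=0.5 and decreases as p moves toward 0 or 1.

H(A) = H(0.53) = 0.9974 bits
H(B) = H(0.15) = 0.6098 bits

Distribution A (p=0.53) is closer to uniform (p=0.5), so it has higher entropy.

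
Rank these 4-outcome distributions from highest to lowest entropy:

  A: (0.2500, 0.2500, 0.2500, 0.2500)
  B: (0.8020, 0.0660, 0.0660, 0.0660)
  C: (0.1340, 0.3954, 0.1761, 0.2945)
A > C > B

Key insight: Entropy is maximized by uniform distributions and minimized by concentrated distributions.

- Uniform distributions have maximum entropy log₂(4) = 2.0000 bits
- The more "peaked" or concentrated a distribution, the lower its entropy

Entropies:
  H(A) = 2.0000 bits
  H(B) = 1.0317 bits
  H(C) = 1.8785 bits

Ranking: A > C > B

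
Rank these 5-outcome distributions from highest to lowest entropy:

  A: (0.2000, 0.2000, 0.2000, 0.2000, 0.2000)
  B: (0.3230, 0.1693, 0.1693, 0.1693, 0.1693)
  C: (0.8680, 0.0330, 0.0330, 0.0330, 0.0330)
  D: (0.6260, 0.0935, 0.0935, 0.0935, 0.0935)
A > B > D > C

Key insight: Entropy is maximized by uniform distributions and minimized by concentrated distributions.

Entropies:
  H(A) = 2.3219 bits
  H(B) = 2.2616 bits
  H(C) = 0.8269 bits
  H(D) = 1.7017 bits

Ranking: A > B > D > C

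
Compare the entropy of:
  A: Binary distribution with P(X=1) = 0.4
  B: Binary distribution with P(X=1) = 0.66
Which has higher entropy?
A

For binary distributions, entropy is maximized at p=0.5 and decreases as p moves toward 0 or 1.

H(A) = H(0.4) = 0.9710 bits
H(B) = H(0.66) = 0.9248 bits

Distribution A (p=0.4) is closer to uniform (p=0.5), so it has higher entropy.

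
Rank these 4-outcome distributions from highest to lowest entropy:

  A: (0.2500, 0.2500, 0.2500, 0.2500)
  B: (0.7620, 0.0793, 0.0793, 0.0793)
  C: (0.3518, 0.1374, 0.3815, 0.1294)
A > C > B

Key insight: Entropy is maximized by uniform distributions and minimized by concentrated distributions.

- Uniform distributions have maximum entropy log₂(4) = 2.0000 bits
- The more "peaked" or concentrated a distribution, the lower its entropy

Entropies:
  H(A) = 2.0000 bits
  H(B) = 1.1689 bits
  H(C) = 1.8357 bits

Ranking: A > C > B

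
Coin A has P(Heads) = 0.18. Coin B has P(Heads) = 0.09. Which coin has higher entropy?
A

For binary distributions, entropy is maximized at p=0.5 and decreases as p moves toward 0 or 1.

H(A) = H(0.18) = 0.6801 bits
H(B) = H(0.09) = 0.4365 bits

Distribution A (p=0.18) is closer to uniform (p=0.5), so it has higher entropy.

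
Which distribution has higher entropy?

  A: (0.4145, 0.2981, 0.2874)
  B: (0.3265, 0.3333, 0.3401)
B

Both distributions are close to uniform, making this a harder comparison.

H(A) = 1.5642 bits
H(B) = 1.5848 bits

The distribution closer to uniform has higher entropy.
Answer: B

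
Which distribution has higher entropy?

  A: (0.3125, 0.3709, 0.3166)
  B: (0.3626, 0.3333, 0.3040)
B

Both distributions are close to uniform, making this a harder comparison.

H(A) = 1.5804 bits
H(B) = 1.5812 bits

The distribution closer to uniform has higher entropy.
Answer: B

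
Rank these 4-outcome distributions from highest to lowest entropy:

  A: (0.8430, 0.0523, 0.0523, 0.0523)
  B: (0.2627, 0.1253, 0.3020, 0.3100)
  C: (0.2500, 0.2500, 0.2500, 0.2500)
C > B > A

Key insight: Entropy is maximized by uniform distributions and minimized by concentrated distributions.

- Uniform distributions have maximum entropy log₂(4) = 2.0000 bits
- The more "peaked" or concentrated a distribution, the lower its entropy

Entropies:
  H(A) = 0.8759 bits
  H(B) = 1.9275 bits
  H(C) = 2.0000 bits

Ranking: C > B > A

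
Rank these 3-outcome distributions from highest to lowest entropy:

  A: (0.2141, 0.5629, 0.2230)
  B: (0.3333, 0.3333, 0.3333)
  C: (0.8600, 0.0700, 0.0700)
B > A > C

Key insight: Entropy is maximized by uniform distributions and minimized by concentrated distributions.

- Uniform distributions have maximum entropy log₂(3) = 1.5850 bits
- The more "peaked" or concentrated a distribution, the lower its entropy

Entropies:
  H(A) = 1.4256 bits
  H(B) = 1.5850 bits
  H(C) = 0.7242 bits

Ranking: B > A > C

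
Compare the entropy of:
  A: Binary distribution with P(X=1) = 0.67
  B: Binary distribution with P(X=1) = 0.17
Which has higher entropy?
A

For binary distributions, entropy is maximized at p=0.5 and decreases as p moves toward 0 or 1.

H(A) = H(0.67) = 0.9149 bits
H(B) = H(0.17) = 0.6577 bits

Distribution A (p=0.67) is closer to uniform (p=0.5), so it has higher entropy.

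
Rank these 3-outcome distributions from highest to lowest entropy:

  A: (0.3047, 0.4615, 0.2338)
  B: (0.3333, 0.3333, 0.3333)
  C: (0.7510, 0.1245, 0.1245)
B > A > C

Key insight: Entropy is maximized by uniform distributions and minimized by concentrated distributions.

- Uniform distributions have maximum entropy log₂(3) = 1.5850 bits
- The more "peaked" or concentrated a distribution, the lower its entropy

Entropies:
  H(A) = 1.5275 bits
  H(B) = 1.5850 bits
  H(C) = 1.0587 bits

Ranking: B > A > C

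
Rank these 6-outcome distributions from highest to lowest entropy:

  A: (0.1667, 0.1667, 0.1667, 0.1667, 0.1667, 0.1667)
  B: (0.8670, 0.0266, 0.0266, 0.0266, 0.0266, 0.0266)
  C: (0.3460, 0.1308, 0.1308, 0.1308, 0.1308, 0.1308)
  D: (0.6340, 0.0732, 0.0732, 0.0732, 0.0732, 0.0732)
A > C > D > B

Key insight: Entropy is maximized by uniform distributions and minimized by concentrated distributions.

Entropies:
  H(A) = 2.5850 bits
  H(B) = 0.8744 bits
  H(C) = 2.4490 bits
  H(D) = 1.7974 bits

Ranking: A > C > D > B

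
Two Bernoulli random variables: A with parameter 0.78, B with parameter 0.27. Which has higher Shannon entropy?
B

For binary distributions, entropy is maximized at p=0.5 and decreases as p moves toward 0 or 1.

H(A) = H(0.78) = 0.7602 bits
H(B) = H(0.27) = 0.8415 bits

Distribution B (p=0.27) is closer to uniform (p=0.5), so it has higher entropy.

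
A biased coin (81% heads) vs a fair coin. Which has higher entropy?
Fair coin

The fair coin is uniform (p=0.5), maximizing binary entropy at 1 bit. The biased coin has H(0.81) ≈ 0.701 bits — its outcome is more predictable, so its entropy is lower.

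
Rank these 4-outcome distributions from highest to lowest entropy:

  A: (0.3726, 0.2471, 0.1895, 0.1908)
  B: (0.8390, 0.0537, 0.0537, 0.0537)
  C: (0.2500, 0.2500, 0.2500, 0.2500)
C > A > B

Key insight: Entropy is maximized by uniform distributions and minimized by concentrated distributions.

- Uniform distributions have maximum entropy log₂(4) = 2.0000 bits
- The more "peaked" or concentrated a distribution, the lower its entropy

Entropies:
  H(A) = 1.9398 bits
  H(B) = 0.8919 bits
  H(C) = 2.0000 bits

Ranking: C > A > B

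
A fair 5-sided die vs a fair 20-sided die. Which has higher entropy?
20-sided die

Both are uniform distributions; for uniform over n outcomes, H = log₂(n). H(5-sided) = log₂(5) = 2.322 bits and H(20-sided) = log₂(20) = 4.322 bits. More outcomes in a uniform distribution means higher entropy.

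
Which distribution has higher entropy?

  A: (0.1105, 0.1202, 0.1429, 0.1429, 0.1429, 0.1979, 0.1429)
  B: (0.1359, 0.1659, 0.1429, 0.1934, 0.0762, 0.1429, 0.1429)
A

Both distributions are close to uniform, making this a harder comparison.

H(A) = 2.7853 bits
H(B) = 2.7659 bits

The distribution closer to uniform has higher entropy.
Answer: A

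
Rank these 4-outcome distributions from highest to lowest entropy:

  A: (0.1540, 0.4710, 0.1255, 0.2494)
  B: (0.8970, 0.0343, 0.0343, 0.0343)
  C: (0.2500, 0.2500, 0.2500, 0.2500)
C > A > B

Key insight: Entropy is maximized by uniform distributions and minimized by concentrated distributions.

- Uniform distributions have maximum entropy log₂(4) = 2.0000 bits
- The more "peaked" or concentrated a distribution, the lower its entropy

Entropies:
  H(A) = 1.8028 bits
  H(B) = 0.6417 bits
  H(C) = 2.0000 bits

Ranking: C > A > B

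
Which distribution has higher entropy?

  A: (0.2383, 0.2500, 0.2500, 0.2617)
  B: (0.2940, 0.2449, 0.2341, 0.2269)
A

Both distributions are close to uniform, making this a harder comparison.

H(A) = 1.9992 bits
H(B) = 1.9923 bits

The distribution closer to uniform has higher entropy.
Answer: A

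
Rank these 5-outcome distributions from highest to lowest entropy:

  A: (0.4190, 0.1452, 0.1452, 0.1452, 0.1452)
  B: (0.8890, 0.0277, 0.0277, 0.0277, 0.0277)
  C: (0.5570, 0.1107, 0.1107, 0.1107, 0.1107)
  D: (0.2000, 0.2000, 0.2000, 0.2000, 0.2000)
D > A > C > B

Key insight: Entropy is maximized by uniform distributions and minimized by concentrated distributions.

Entropies:
  H(A) = 2.1430 bits
  H(B) = 0.7249 bits
  H(C) = 1.8766 bits
  H(D) = 2.3219 bits

Ranking: D > A > C > B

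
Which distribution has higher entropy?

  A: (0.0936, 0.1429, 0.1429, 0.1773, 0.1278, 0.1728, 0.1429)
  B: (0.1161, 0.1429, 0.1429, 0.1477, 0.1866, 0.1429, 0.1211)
B

Both distributions are close to uniform, making this a harder comparison.

H(A) = 2.7824 bits
H(B) = 2.7920 bits

The distribution closer to uniform has higher entropy.
Answer: B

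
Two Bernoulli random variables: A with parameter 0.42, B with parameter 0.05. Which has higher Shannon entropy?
A

For binary distributions, entropy is maximized at p=0.5 and decreases as p moves toward 0 or 1.

H(A) = H(0.42) = 0.9815 bits
H(B) = H(0.05) = 0.2864 bits

Distribution A (p=0.42) is closer to uniform (p=0.5), so it has higher entropy.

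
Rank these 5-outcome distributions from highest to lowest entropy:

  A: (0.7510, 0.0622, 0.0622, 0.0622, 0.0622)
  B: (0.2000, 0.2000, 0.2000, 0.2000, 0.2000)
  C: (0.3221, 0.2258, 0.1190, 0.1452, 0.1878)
B > C > A

Key insight: Entropy is maximized by uniform distributions and minimized by concentrated distributions.

- Uniform distributions have maximum entropy log₂(5) = 2.3219 bits
- The more "peaked" or concentrated a distribution, the lower its entropy

Entropies:
  H(A) = 1.3077 bits
  H(B) = 2.3219 bits
  H(C) = 2.2340 bits

Ranking: B > C > A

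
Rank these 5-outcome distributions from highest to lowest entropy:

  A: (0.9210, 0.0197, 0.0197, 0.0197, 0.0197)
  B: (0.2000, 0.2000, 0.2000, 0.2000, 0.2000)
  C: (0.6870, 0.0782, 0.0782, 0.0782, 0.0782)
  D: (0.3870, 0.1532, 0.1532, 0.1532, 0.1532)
B > D > C > A

Key insight: Entropy is maximized by uniform distributions and minimized by concentrated distributions.

Entropies:
  H(A) = 0.5566 bits
  H(B) = 2.3219 bits
  H(C) = 1.5226 bits
  H(D) = 2.1888 bits

Ranking: B > D > C > A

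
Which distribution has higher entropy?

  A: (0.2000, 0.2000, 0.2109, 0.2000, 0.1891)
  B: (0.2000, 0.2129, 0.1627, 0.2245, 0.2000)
A

Both distributions are close to uniform, making this a harder comparison.

H(A) = 2.3211 bits
H(B) = 2.3139 bits

The distribution closer to uniform has higher entropy.
Answer: A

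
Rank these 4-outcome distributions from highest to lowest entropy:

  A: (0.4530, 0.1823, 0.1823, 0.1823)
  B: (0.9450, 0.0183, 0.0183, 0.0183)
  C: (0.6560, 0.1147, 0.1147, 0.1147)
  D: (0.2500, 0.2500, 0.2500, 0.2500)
D > A > C > B

Key insight: Entropy is maximized by uniform distributions and minimized by concentrated distributions.

Entropies:
  H(A) = 1.8606 bits
  H(B) = 0.3944 bits
  H(C) = 1.4738 bits
  H(D) = 2.0000 bits

Ranking: D > A > C > B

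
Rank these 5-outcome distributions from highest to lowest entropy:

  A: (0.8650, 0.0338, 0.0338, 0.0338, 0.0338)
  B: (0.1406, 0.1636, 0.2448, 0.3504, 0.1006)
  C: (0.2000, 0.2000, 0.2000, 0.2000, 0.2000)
C > B > A

Key insight: Entropy is maximized by uniform distributions and minimized by concentrated distributions.

- Uniform distributions have maximum entropy log₂(5) = 2.3219 bits
- The more "peaked" or concentrated a distribution, the lower its entropy

Entropies:
  H(A) = 0.8410 bits
  H(B) = 2.1856 bits
  H(C) = 2.3219 bits

Ranking: C > B > A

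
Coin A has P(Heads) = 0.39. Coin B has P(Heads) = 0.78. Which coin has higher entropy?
A

For binary distributions, entropy is maximized at p=0.5 and decreases as p moves toward 0 or 1.

H(A) = H(0.39) = 0.9648 bits
H(B) = H(0.78) = 0.7602 bits

Distribution A (p=0.39) is closer to uniform (p=0.5), so it has higher entropy.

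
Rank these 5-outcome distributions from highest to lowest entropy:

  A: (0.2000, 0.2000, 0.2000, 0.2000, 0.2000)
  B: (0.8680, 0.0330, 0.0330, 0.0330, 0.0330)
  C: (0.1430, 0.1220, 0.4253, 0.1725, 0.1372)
A > C > B

Key insight: Entropy is maximized by uniform distributions and minimized by concentrated distributions.

- Uniform distributions have maximum entropy log₂(5) = 2.3219 bits
- The more "peaked" or concentrated a distribution, the lower its entropy

Entropies:
  H(A) = 2.3219 bits
  H(B) = 0.8269 bits
  H(C) = 2.1266 bits

Ranking: A > C > B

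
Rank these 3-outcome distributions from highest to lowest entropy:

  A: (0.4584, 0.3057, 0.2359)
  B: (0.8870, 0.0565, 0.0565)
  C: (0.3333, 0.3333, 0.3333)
C > A > B

Key insight: Entropy is maximized by uniform distributions and minimized by concentrated distributions.

- Uniform distributions have maximum entropy log₂(3) = 1.5850 bits
- The more "peaked" or concentrated a distribution, the lower its entropy

Entropies:
  H(A) = 1.5301 bits
  H(B) = 0.6219 bits
  H(C) = 1.5850 bits

Ranking: C > A > B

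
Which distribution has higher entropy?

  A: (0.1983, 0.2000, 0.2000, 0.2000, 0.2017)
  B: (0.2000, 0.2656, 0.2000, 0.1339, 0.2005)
A

Both distributions are close to uniform, making this a harder comparison.

H(A) = 2.3219 bits
H(B) = 2.2900 bits

The distribution closer to uniform has higher entropy.
Answer: A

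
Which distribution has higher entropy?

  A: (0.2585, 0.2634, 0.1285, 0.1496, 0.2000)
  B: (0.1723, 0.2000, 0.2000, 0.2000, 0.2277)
B

Both distributions are close to uniform, making this a harder comparison.

H(A) = 2.2663 bits
H(B) = 2.3164 bits

The distribution closer to uniform has higher entropy.
Answer: B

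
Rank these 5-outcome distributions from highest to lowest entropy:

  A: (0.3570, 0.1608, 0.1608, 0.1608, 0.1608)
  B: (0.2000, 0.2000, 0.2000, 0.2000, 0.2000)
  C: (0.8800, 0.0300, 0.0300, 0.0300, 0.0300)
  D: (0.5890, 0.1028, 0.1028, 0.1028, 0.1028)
B > A > D > C

Key insight: Entropy is maximized by uniform distributions and minimized by concentrated distributions.

Entropies:
  H(A) = 2.2262 bits
  H(B) = 2.3219 bits
  H(C) = 0.7694 bits
  H(D) = 1.7990 bits

Ranking: B > A > D > C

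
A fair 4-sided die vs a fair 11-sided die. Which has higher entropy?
11-sided die

Both are uniform distributions; for uniform over n outcomes, H = log₂(n). H(4-sided) = log₂(4) = 2.000 bits and H(11-sided) = log₂(11) = 3.459 bits. More outcomes in a uniform distribution means higher entropy.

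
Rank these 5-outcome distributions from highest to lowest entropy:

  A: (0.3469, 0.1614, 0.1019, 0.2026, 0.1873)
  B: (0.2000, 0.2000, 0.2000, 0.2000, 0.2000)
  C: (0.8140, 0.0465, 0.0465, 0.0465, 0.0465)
B > A > C

Key insight: Entropy is maximized by uniform distributions and minimized by concentrated distributions.

- Uniform distributions have maximum entropy log₂(5) = 2.3219 bits
- The more "peaked" or concentrated a distribution, the lower its entropy

Entropies:
  H(A) = 2.2094 bits
  H(B) = 2.3219 bits
  H(C) = 1.0650 bits

Ranking: B > A > C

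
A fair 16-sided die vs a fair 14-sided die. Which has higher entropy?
16-sided die

Both are uniform distributions; for uniform over n outcomes, H = log₂(n). H(16-sided) = log₂(16) = 4.000 bits and H(14-sided) = log₂(14) = 3.807 bits. More outcomes in a uniform distribution means higher entropy.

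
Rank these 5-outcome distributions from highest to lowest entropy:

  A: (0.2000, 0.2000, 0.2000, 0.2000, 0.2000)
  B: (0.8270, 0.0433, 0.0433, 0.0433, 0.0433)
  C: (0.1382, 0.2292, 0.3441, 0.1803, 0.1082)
A > C > B

Key insight: Entropy is maximized by uniform distributions and minimized by concentrated distributions.

- Uniform distributions have maximum entropy log₂(5) = 2.3219 bits
- The more "peaked" or concentrated a distribution, the lower its entropy

Entropies:
  H(A) = 2.3219 bits
  H(B) = 1.0105 bits
  H(C) = 2.2040 bits

Ranking: A > C > B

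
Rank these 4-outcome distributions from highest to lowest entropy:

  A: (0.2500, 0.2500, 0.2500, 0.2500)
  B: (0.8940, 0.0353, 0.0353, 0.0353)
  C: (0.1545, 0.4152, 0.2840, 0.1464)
A > C > B

Key insight: Entropy is maximized by uniform distributions and minimized by concentrated distributions.

- Uniform distributions have maximum entropy log₂(4) = 2.0000 bits
- The more "peaked" or concentrated a distribution, the lower its entropy

Entropies:
  H(A) = 2.0000 bits
  H(B) = 0.6557 bits
  H(C) = 1.8643 bits

Ranking: A > C > B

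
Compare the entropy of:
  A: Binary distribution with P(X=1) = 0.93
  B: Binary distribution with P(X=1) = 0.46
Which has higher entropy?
B

For binary distributions, entropy is maximized at p=0.5 and decreases as p moves toward 0 or 1.

H(A) = H(0.93) = 0.3659 bits
H(B) = H(0.46) = 0.9954 bits

Distribution B (p=0.46) is closer to uniform (p=0.5), so it has higher entropy.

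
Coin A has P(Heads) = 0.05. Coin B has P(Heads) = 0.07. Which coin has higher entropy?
B

For binary distributions, entropy is maximized at p=0.5 and decreases as p moves toward 0 or 1.

H(A) = H(0.05) = 0.2864 bits
H(B) = H(0.07) = 0.3659 bits

Distribution B (p=0.07) is closer to uniform (p=0.5), so it has higher entropy.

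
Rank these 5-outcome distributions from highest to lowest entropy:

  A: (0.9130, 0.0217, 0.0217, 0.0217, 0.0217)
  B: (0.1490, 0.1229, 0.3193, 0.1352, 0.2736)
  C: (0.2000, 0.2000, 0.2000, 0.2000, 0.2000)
C > B > A

Key insight: Entropy is maximized by uniform distributions and minimized by concentrated distributions.

- Uniform distributions have maximum entropy log₂(5) = 2.3219 bits
- The more "peaked" or concentrated a distribution, the lower its entropy

Entropies:
  H(A) = 0.6004 bits
  H(B) = 2.2087 bits
  H(C) = 2.3219 bits

Ranking: C > B > A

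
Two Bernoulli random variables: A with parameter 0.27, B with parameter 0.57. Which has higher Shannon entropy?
B

For binary distributions, entropy is maximized at p=0.5 and decreases as p moves toward 0 or 1.

H(A) = H(0.27) = 0.8415 bits
H(B) = H(0.57) = 0.9858 bits

Distribution B (p=0.57) is closer to uniform (p=0.5), so it has higher entropy.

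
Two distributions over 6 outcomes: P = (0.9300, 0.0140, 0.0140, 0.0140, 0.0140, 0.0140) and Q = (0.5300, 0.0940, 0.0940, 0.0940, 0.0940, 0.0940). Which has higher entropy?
Q

P is highly concentrated on one outcome (93%), making it nearly deterministic. Q spreads its mass more evenly (max 53%). The more spread-out distribution has higher entropy: H(P) ≈ 0.528 bits, H(Q) ≈ 2.089 bits.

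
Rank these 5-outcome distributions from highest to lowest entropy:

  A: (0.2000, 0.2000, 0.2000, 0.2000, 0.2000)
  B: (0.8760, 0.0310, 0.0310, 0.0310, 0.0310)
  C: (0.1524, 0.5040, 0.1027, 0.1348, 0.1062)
A > C > B

Key insight: Entropy is maximized by uniform distributions and minimized by concentrated distributions.

- Uniform distributions have maximum entropy log₂(5) = 2.3219 bits
- The more "peaked" or concentrated a distribution, the lower its entropy

Entropies:
  H(A) = 2.3219 bits
  H(B) = 0.7888 bits
  H(C) = 1.9823 bits

Ranking: A > C > B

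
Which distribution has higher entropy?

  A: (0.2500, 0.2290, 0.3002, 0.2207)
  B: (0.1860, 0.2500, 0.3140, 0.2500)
A

Both distributions are close to uniform, making this a harder comparison.

H(A) = 1.9893 bits
H(B) = 1.9761 bits

The distribution closer to uniform has higher entropy.
Answer: A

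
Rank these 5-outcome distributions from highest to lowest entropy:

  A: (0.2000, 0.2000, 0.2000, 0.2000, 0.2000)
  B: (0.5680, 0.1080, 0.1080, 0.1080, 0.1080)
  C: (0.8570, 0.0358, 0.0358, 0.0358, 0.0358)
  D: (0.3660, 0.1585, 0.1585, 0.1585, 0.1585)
A > D > B > C

Key insight: Entropy is maximized by uniform distributions and minimized by concentrated distributions.

Entropies:
  H(A) = 2.3219 bits
  H(B) = 1.8506 bits
  H(C) = 0.8780 bits
  H(D) = 2.2156 bits

Ranking: A > D > B > C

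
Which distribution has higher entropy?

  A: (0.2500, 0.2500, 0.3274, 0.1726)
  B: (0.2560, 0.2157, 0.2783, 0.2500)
B

Both distributions are close to uniform, making this a harder comparison.

H(A) = 1.9649 bits
H(B) = 1.9941 bits

The distribution closer to uniform has higher entropy.
Answer: B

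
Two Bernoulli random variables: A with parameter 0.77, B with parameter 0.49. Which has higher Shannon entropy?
B

For binary distributions, entropy is maximized at p=0.5 and decreases as p moves toward 0 or 1.

H(A) = H(0.77) = 0.7780 bits
H(B) = H(0.49) = 0.9997 bits

Distribution B (p=0.49) is closer to uniform (p=0.5), so it has higher entropy.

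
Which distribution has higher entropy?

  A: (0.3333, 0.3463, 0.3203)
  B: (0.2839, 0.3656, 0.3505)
A

Both distributions are close to uniform, making this a harder comparison.

H(A) = 1.5842 bits
H(B) = 1.5766 bits

The distribution closer to uniform has higher entropy.
Answer: A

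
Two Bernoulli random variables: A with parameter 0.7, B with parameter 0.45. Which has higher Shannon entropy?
B

For binary distributions, entropy is maximized at p=0.5 and decreases as p moves toward 0 or 1.

H(A) = H(0.7) = 0.8813 bits
H(B) = H(0.45) = 0.9928 bits

Distribution B (p=0.45) is closer to uniform (p=0.5), so it has higher entropy.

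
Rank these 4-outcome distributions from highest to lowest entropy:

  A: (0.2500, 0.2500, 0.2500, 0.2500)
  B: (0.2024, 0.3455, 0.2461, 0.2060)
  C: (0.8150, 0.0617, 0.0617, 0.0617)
A > B > C

Key insight: Entropy is maximized by uniform distributions and minimized by concentrated distributions.

- Uniform distributions have maximum entropy log₂(4) = 2.0000 bits
- The more "peaked" or concentrated a distribution, the lower its entropy

Entropies:
  H(A) = 2.0000 bits
  H(B) = 1.9635 bits
  H(C) = 0.9841 bits

Ranking: A > B > C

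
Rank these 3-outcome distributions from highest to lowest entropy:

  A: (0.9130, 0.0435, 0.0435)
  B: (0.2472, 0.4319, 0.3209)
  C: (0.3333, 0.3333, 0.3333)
C > B > A

Key insight: Entropy is maximized by uniform distributions and minimized by concentrated distributions.

- Uniform distributions have maximum entropy log₂(3) = 1.5850 bits
- The more "peaked" or concentrated a distribution, the lower its entropy

Entropies:
  H(A) = 0.5134 bits
  H(B) = 1.5477 bits
  H(C) = 1.5850 bits

Ranking: C > B > A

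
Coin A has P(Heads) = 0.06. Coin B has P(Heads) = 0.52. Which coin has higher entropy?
B

For binary distributions, entropy is maximized at p=0.5 and decreases as p moves toward 0 or 1.

H(A) = H(0.06) = 0.3274 bits
H(B) = H(0.52) = 0.9988 bits

Distribution B (p=0.52) is closer to uniform (p=0.5), so it has higher entropy.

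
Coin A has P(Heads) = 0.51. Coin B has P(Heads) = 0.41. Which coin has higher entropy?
A

For binary distributions, entropy is maximized at p=0.5 and decreases as p moves toward 0 or 1.

H(A) = H(0.51) = 0.9997 bits
H(B) = H(0.41) = 0.9765 bits

Distribution A (p=0.51) is closer to uniform (p=0.5), so it has higher entropy.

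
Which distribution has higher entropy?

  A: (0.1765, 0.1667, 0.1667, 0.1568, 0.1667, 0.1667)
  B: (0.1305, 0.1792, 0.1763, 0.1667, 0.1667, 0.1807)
A

Both distributions are close to uniform, making this a harder comparison.

H(A) = 2.5841 bits
H(B) = 2.5769 bits

The distribution closer to uniform has higher entropy.
Answer: A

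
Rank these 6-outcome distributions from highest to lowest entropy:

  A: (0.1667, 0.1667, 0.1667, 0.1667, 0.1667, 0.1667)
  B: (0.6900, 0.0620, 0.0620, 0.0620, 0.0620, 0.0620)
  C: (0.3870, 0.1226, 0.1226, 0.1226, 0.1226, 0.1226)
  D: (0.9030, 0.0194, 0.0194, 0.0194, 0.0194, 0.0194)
A > C > B > D

Key insight: Entropy is maximized by uniform distributions and minimized by concentrated distributions.

Entropies:
  H(A) = 2.5850 bits
  H(B) = 1.6130 bits
  H(C) = 2.3862 bits
  H(D) = 0.6846 bits

Ranking: A > C > B > D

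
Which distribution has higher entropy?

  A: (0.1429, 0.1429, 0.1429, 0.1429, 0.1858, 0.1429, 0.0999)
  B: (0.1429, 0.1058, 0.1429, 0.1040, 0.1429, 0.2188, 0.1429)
A

Both distributions are close to uniform, making this a harder comparison.

H(A) = 2.7884 bits
H(B) = 2.7663 bits

The distribution closer to uniform has higher entropy.
Answer: A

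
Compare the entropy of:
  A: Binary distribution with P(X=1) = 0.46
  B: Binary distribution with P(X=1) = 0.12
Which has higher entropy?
A

For binary distributions, entropy is maximized at p=0.5 and decreases as p moves toward 0 or 1.

H(A) = H(0.46) = 0.9954 bits
H(B) = H(0.12) = 0.5294 bits

Distribution A (p=0.46) is closer to uniform (p=0.5), so it has higher entropy.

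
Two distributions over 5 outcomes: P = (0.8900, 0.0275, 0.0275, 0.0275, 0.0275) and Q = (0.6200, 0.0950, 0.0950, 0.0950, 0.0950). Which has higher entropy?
Q

P is highly concentrated on one outcome (89%), making it nearly deterministic. Q spreads its mass more evenly (max 62%). The more spread-out distribution has higher entropy: H(P) ≈ 0.720 bits, H(Q) ≈ 1.718 bits.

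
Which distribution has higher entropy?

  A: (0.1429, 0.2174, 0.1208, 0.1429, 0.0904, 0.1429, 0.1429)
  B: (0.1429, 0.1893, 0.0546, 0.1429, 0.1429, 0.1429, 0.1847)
A

Both distributions are close to uniform, making this a harder comparison.

H(A) = 2.7646 bits
H(B) = 2.7378 bits

The distribution closer to uniform has higher entropy.
Answer: A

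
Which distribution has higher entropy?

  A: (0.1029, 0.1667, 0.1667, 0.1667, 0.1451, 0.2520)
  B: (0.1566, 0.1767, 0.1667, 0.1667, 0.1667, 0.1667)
B

Both distributions are close to uniform, making this a harder comparison.

H(A) = 2.5353 bits
H(B) = 2.5841 bits

The distribution closer to uniform has higher entropy.
Answer: B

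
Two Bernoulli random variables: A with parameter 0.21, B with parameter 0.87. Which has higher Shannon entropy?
A

For binary distributions, entropy is maximized at p=0.5 and decreases as p moves toward 0 or 1.

H(A) = H(0.21) = 0.7415 bits
H(B) = H(0.87) = 0.5574 bits

Distribution A (p=0.21) is closer to uniform (p=0.5), so it has higher entropy.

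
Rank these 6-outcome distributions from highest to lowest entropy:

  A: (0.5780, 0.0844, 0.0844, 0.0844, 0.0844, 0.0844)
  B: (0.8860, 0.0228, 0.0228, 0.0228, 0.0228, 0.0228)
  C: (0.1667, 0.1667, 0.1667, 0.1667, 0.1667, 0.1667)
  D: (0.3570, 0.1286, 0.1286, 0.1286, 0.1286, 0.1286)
C > D > A > B

Key insight: Entropy is maximized by uniform distributions and minimized by concentrated distributions.

Entropies:
  H(A) = 1.9622 bits
  H(B) = 0.7766 bits
  H(C) = 2.5850 bits
  H(D) = 2.4332 bits

Ranking: C > D > A > B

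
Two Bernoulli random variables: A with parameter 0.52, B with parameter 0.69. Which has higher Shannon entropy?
A

For binary distributions, entropy is maximized at p=0.5 and decreases as p moves toward 0 or 1.

H(A) = H(0.52) = 0.9988 bits
H(B) = H(0.69) = 0.8932 bits

Distribution A (p=0.52) is closer to uniform (p=0.5), so it has higher entropy.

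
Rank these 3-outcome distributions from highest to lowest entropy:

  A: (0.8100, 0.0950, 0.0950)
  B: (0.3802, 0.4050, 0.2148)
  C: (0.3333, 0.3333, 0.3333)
C > B > A

Key insight: Entropy is maximized by uniform distributions and minimized by concentrated distributions.

- Uniform distributions have maximum entropy log₂(3) = 1.5850 bits
- The more "peaked" or concentrated a distribution, the lower its entropy

Entropies:
  H(A) = 0.8915 bits
  H(B) = 1.5352 bits
  H(C) = 1.5850 bits

Ranking: C > B > A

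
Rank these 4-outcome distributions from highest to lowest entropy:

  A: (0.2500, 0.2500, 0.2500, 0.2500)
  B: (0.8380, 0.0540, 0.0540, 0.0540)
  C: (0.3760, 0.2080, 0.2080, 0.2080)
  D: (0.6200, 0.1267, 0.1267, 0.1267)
A > C > D > B

Key insight: Entropy is maximized by uniform distributions and minimized by concentrated distributions.

Entropies:
  H(A) = 2.0000 bits
  H(B) = 0.8958 bits
  H(C) = 1.9442 bits
  H(D) = 1.5603 bits

Ranking: A > C > D > B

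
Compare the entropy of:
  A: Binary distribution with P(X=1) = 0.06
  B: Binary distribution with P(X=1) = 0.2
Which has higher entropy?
B

For binary distributions, entropy is maximized at p=0.5 and decreases as p moves toward 0 or 1.

H(A) = H(0.06) = 0.3274 bits
H(B) = H(0.2) = 0.7219 bits

Distribution B (p=0.2) is closer to uniform (p=0.5), so it has higher entropy.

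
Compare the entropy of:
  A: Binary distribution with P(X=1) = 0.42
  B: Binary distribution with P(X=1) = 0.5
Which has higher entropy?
B

For binary distributions, entropy is maximized at p=0.5 and decreases as p moves toward 0 or 1.

H(A) = H(0.42) = 0.9815 bits
H(B) = H(0.5) = 1.0000 bits

Distribution B (p=0.5) is closer to uniform (p=0.5), so it has higher entropy.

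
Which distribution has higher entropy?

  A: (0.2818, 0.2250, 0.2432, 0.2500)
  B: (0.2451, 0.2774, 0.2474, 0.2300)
B

Both distributions are close to uniform, making this a harder comparison.

H(A) = 1.9952 bits
H(B) = 1.9966 bits

The distribution closer to uniform has higher entropy.
Answer: B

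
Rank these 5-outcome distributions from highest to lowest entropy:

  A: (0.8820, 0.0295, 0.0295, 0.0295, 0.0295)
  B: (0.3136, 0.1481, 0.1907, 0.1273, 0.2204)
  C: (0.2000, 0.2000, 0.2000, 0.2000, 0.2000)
C > B > A

Key insight: Entropy is maximized by uniform distributions and minimized by concentrated distributions.

- Uniform distributions have maximum entropy log₂(5) = 2.3219 bits
- The more "peaked" or concentrated a distribution, the lower its entropy

Entropies:
  H(A) = 0.7596 bits
  H(B) = 2.2479 bits
  H(C) = 2.3219 bits

Ranking: C > B > A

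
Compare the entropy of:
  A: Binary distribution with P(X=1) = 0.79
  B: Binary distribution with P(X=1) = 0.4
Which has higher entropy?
B

For binary distributions, entropy is maximized at p=0.5 and decreases as p moves toward 0 or 1.

H(A) = H(0.79) = 0.7415 bits
H(B) = H(0.4) = 0.9710 bits

Distribution B (p=0.4) is closer to uniform (p=0.5), so it has higher entropy.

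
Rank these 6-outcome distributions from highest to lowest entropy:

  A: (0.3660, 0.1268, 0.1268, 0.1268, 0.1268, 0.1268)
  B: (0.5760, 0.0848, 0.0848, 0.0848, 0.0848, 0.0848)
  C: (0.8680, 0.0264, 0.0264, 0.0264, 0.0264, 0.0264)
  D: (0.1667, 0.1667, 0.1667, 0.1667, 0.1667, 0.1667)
D > A > B > C

Key insight: Entropy is maximized by uniform distributions and minimized by concentrated distributions.

Entropies:
  H(A) = 2.4197 bits
  H(B) = 1.9678 bits
  H(C) = 0.8694 bits
  H(D) = 2.5850 bits

Ranking: D > A > B > C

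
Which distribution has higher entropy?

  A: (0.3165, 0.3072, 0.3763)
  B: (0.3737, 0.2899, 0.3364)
A

Both distributions are close to uniform, making this a harder comparison.

H(A) = 1.5790 bits
H(B) = 1.5773 bits

The distribution closer to uniform has higher entropy.
Answer: A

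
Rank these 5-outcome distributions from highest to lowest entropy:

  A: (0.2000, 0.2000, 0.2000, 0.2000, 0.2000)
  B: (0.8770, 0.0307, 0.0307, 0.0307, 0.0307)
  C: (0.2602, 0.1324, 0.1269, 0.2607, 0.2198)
A > C > B

Key insight: Entropy is maximized by uniform distributions and minimized by concentrated distributions.

- Uniform distributions have maximum entropy log₂(5) = 2.3219 bits
- The more "peaked" or concentrated a distribution, the lower its entropy

Entropies:
  H(A) = 2.3219 bits
  H(B) = 0.7839 bits
  H(C) = 2.2556 bits

Ranking: A > C > B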